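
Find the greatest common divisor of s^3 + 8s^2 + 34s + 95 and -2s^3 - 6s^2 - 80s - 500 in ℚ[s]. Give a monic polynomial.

Euclidean algorithm in ℚ[s]:
  s^3 + 8s^2 + 34s + 95 = (-1/2)(-2s^3 - 6s^2 - 80s - 500) + (5s^2 - 6s - 155)
  -2s^3 - 6s^2 - 80s - 500 = (-(2/5)s - 42/25)(5s^2 - 6s - 155) + (-(3802/25)s - 3802/5)
  5s^2 - 6s - 155 = (-(125/3802)s + 775/3802)(-(3802/25)s - 3802/5) + (0)
Last nonzero remainder: -(3802/25)s - 3802/5. Dividing through by -3802/25 gives the monic gcd s + 5.

s + 5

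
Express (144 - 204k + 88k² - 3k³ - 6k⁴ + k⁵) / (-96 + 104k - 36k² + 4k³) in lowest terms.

Repeated division with remainder:
  k⁵ - 6k⁴ - 3k³ + 88k² - 204k + 144 = ((1/4)k² + (3/4)k - 1/2)(4k³ - 36k² + 104k - 96) + (16k² - 80k + 96)
  4k³ - 36k² + 104k - 96 = ((1/4)k - 1)(16k² - 80k + 96) + (0)
Last nonzero remainder: 16k² - 80k + 96. Dividing through by 16 gives the monic gcd k² - 5k + 6.
Cancel k² - 5k + 6 from numerator and denominator to get the reduced form.

(24 - 14k - k² + k³)/(-16 + 4k)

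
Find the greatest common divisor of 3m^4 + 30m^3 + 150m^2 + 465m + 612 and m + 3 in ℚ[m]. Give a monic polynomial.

Euclidean algorithm in ℚ[m]:
  3m^4 + 30m^3 + 150m^2 + 465m + 612 = (3m^3 + 21m^2 + 87m + 204)(m + 3) + (0)
The last nonzero remainder m + 3 is already monic.

m + 3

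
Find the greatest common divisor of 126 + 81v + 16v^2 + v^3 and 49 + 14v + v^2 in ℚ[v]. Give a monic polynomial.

7 + v

Apply the Euclidean algorithm:
  v^3 + 16v^2 + 81v + 126 = (v + 2)(v^2 + 14v + 49) + (4v + 28)
  v^2 + 14v + 49 = ((1/4)v + 7/4)(4v + 28) + (0)
Last nonzero remainder: 4v + 28. Dividing through by 4 gives the monic gcd v + 7.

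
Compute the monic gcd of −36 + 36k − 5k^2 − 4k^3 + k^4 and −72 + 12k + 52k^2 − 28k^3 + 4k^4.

Euclidean algorithm in ℚ[k]:
  k^4 − 4k^3 − 5k^2 + 36k − 36 = (1/4)(4k^4 − 28k^3 + 52k^2 + 12k − 72) + (3k^3 − 18k^2 + 33k − 18)
  4k^4 − 28k^3 + 52k^2 + 12k − 72 = ((4/3)k − 4/3)(3k^3 − 18k^2 + 33k − 18) + (−16k^2 + 80k − 96)
  3k^3 − 18k^2 + 33k − 18 = (−(3/16)k + 3/16)(−16k^2 + 80k − 96) + (0)
Last nonzero remainder: −16k^2 + 80k − 96. Dividing through by −16 gives the monic gcd k^2 − 5k + 6.

6 − 5k + k^2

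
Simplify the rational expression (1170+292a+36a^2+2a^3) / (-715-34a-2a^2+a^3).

(18+2a)/(-11+a)

Apply the Euclidean algorithm:
  2a^3+36a^2+292a+1170 = (2)(a^3-2a^2-34a-715) + (40a^2+360a+2600)
  a^3-2a^2-34a-715 = ((1/40)a-11/40)(40a^2+360a+2600) + (0)
Last nonzero remainder: 40a^2+360a+2600. Dividing through by 40 gives the monic gcd a^2+9a+65.
Cancel a^2+9a+65 from numerator and denominator to get the reduced form.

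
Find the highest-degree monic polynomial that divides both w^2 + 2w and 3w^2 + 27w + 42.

Repeated division with remainder:
  w^2 + 2w = (1/3)(3w^2 + 27w + 42) + (-7w - 14)
  3w^2 + 27w + 42 = (-(3/7)w - 3)(-7w - 14) + (0)
Last nonzero remainder: -7w - 14. Dividing through by -7 gives the monic gcd w + 2.

w + 2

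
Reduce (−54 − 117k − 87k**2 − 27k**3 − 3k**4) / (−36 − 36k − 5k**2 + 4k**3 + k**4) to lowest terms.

Apply the Euclidean algorithm:
  −3k**4 − 27k**3 − 87k**2 − 117k − 54 = (−3)(k**4 + 4k**3 − 5k**2 − 36k − 36) + (−15k**3 − 102k**2 − 225k − 162)
  k**4 + 4k**3 − 5k**2 − 36k − 36 = (−(1/15)k + 14/75)(−15k**3 − 102k**2 − 225k − 162) + (−(24/25)k**2 − (24/5)k − 144/25)
  −15k**3 − 102k**2 − 225k − 162 = ((125/8)k + 225/8)(−(24/25)k**2 − (24/5)k − 144/25) + (0)
Last nonzero remainder: −(24/25)k**2 − (24/5)k − 144/25. Dividing through by −24/25 gives the monic gcd k**2 + 5k + 6.
Cancel k**2 + 5k + 6 from numerator and denominator to get the reduced form.

(−9 − 12k − 3k**2)/(−6 − k + k**2)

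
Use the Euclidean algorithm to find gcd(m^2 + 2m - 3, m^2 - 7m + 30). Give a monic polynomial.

1

Euclidean algorithm in ℚ[m]:
  m^2 + 2m - 3 = (m^2 - 7m + 30) + (9m - 33)
  m^2 - 7m + 30 = ((1/9)m - 10/27)(9m - 33) + (160/9)
  9m - 33 = ((81/160)m - 297/160)(160/9) + (0)
The last nonzero remainder is the constant 160/9, so the polynomials are coprime and gcd = 1.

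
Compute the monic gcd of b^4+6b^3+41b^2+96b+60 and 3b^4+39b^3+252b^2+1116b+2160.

Repeated division with remainder:
  b^4+6b^3+41b^2+96b+60 = (1/3)(3b^4+39b^3+252b^2+1116b+2160) + (−7b^3−43b^2−276b−660)
  3b^4+39b^3+252b^2+1116b+2160 = (−(3/7)b−144/49)(−7b^3−43b^2−276b−660) + ((360/49)b^2+(1080/49)b+10800/49)
  −7b^3−43b^2−276b−660 = (−(343/360)b−539/180)((360/49)b^2+(1080/49)b+10800/49) + (0)
Last nonzero remainder: (360/49)b^2+(1080/49)b+10800/49. Dividing through by 360/49 gives the monic gcd b^2+3b+30.

b^2+3b+30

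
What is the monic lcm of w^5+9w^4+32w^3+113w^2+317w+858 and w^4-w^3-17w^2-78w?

w^7+3w^6-22w^5-79w^4-361w^3-1044w^2-5148w

Euclidean algorithm in ℚ[w]:
  w^5+9w^4+32w^3+113w^2+317w+858 = (w+10)(w^4-w^3-17w^2-78w) + (59w^3+361w^2+1097w+858)
  w^4-w^3-17w^2-78w = ((1/59)w-420/3481)(59w^3+361w^2+1097w+858) + ((27720/3481)w^2+(138600/3481)w+360360/3481)
  59w^3+361w^2+1097w+858 = ((205379/27720)w+3481/420)((27720/3481)w^2+(138600/3481)w+360360/3481) + (0)
Last nonzero remainder: (27720/3481)w^2+(138600/3481)w+360360/3481. Dividing through by 27720/3481 gives the monic gcd w^2+5w+13.
Then lcm(f, g) = f·g / gcd(f, g); expanding and making the result monic gives the answer.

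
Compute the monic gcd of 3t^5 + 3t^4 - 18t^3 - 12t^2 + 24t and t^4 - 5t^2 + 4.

t^3 - t^2 - 4t + 4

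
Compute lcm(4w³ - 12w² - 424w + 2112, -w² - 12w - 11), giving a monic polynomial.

w⁴ - 2w³ - 109w² + 422w + 528

Euclidean algorithm in ℚ[w]:
  4w³ - 12w² - 424w + 2112 = (-4w + 60)(-w² - 12w - 11) + (252w + 2772)
  -w² - 12w - 11 = (-(1/252)w - 1/252)(252w + 2772) + (0)
Last nonzero remainder: 252w + 2772. Dividing through by 252 gives the monic gcd w + 11.
Then lcm(f, g) = f·g / gcd(f, g); expanding and making the result monic gives the answer.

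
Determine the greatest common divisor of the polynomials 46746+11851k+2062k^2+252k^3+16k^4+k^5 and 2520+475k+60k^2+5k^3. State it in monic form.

63+4k+k^2

Repeated division with remainder:
  k^5+16k^4+252k^3+2062k^2+11851k+46746 = ((1/5)k^2+(4/5)k+109/5)(5k^3+60k^2+475k+2520) + (-130k^2-520k-8190)
  5k^3+60k^2+475k+2520 = (-(1/26)k-4/13)(-130k^2-520k-8190) + (0)
Last nonzero remainder: -130k^2-520k-8190. Dividing through by -130 gives the monic gcd k^2+4k+63.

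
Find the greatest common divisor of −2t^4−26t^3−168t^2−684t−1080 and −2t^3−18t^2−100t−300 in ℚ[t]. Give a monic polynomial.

t^2+4t+30

By polynomial division,
  −2t^4−26t^3−168t^2−684t−1080 = (t+4)(−2t^3−18t^2−100t−300) + (4t^2+16t+120)
  −2t^3−18t^2−100t−300 = (−(1/2)t−5/2)(4t^2+16t+120) + (0)
Last nonzero remainder: 4t^2+16t+120. Dividing through by 4 gives the monic gcd t^2+4t+30.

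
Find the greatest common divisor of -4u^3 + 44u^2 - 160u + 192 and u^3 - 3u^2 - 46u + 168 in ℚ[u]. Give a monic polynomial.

u - 4

By polynomial division,
  -4u^3 + 44u^2 - 160u + 192 = (-4)(u^3 - 3u^2 - 46u + 168) + (32u^2 - 344u + 864)
  u^3 - 3u^2 - 46u + 168 = ((1/32)u + 31/128)(32u^2 - 344u + 864) + ((165/16)u - 165/4)
  32u^2 - 344u + 864 = ((512/165)u - 1152/55)((165/16)u - 165/4) + (0)
Last nonzero remainder: (165/16)u - 165/4. Dividing through by 165/16 gives the monic gcd u - 4.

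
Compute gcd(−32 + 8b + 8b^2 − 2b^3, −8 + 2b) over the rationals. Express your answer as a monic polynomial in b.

Apply the Euclidean algorithm:
  −2b^3 + 8b^2 + 8b − 32 = (−b^2 + 4)(2b − 8) + (0)
Last nonzero remainder: 2b − 8. Dividing through by 2 gives the monic gcd b − 4.

−4 + b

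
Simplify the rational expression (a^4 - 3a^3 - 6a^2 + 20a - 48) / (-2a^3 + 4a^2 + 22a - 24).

(-a^2 + 2a - 4)/(2a - 2)

By polynomial division,
  a^4 - 3a^3 - 6a^2 + 20a - 48 = (-(1/2)a + 1/2)(-2a^3 + 4a^2 + 22a - 24) + (3a^2 - 3a - 36)
  -2a^3 + 4a^2 + 22a - 24 = (-(2/3)a + 2/3)(3a^2 - 3a - 36) + (0)
Last nonzero remainder: 3a^2 - 3a - 36. Dividing through by 3 gives the monic gcd a^2 - a - 12.
Cancel a^2 - a - 12 from numerator and denominator to get the reduced form.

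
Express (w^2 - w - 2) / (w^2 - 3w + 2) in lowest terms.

Euclidean algorithm in ℚ[w]:
  w^2 - w - 2 = (w^2 - 3w + 2) + (2w - 4)
  w^2 - 3w + 2 = ((1/2)w - 1/2)(2w - 4) + (0)
Last nonzero remainder: 2w - 4. Dividing through by 2 gives the monic gcd w - 2.
Cancel w - 2 from numerator and denominator to get the reduced form.

(w + 1)/(w - 1)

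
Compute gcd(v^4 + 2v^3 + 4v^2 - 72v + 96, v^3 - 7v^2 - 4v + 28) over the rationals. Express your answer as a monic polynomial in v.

v - 2

By polynomial division,
  v^4 + 2v^3 + 4v^2 - 72v + 96 = (v + 9)(v^3 - 7v^2 - 4v + 28) + (71v^2 - 64v - 156)
  v^3 - 7v^2 - 4v + 28 = ((1/71)v - 433/5041)(71v^2 - 64v - 156) + (-(36800/5041)v + 73600/5041)
  71v^2 - 64v - 156 = (-(357911/36800)v - 196599/18400)(-(36800/5041)v + 73600/5041) + (0)
Last nonzero remainder: -(36800/5041)v + 73600/5041. Dividing through by -36800/5041 gives the monic gcd v - 2.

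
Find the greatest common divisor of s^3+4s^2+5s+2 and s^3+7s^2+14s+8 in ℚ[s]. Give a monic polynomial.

s^2+3s+2

By polynomial division,
  s^3+4s^2+5s+2 = (s^3+7s^2+14s+8) + (-3s^2-9s-6)
  s^3+7s^2+14s+8 = (-(1/3)s-4/3)(-3s^2-9s-6) + (0)
Last nonzero remainder: -3s^2-9s-6. Dividing through by -3 gives the monic gcd s^2+3s+2.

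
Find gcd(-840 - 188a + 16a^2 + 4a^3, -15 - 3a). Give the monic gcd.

By polynomial division,
  4a^3 + 16a^2 - 188a - 840 = (-(4/3)a^2 + (4/3)a + 56)(-3a - 15) + (0)
Last nonzero remainder: -3a - 15. Dividing through by -3 gives the monic gcd a + 5.

5 + a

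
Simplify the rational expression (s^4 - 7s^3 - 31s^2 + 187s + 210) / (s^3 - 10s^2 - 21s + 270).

Apply the Euclidean algorithm:
  s^4 - 7s^3 - 31s^2 + 187s + 210 = (s + 3)(s^3 - 10s^2 - 21s + 270) + (20s^2 - 20s - 600)
  s^3 - 10s^2 - 21s + 270 = ((1/20)s - 9/20)(20s^2 - 20s - 600) + (0)
Last nonzero remainder: 20s^2 - 20s - 600. Dividing through by 20 gives the monic gcd s^2 - s - 30.
Cancel s^2 - s - 30 from numerator and denominator to get the reduced form.

(s^2 - 6s - 7)/(s - 9)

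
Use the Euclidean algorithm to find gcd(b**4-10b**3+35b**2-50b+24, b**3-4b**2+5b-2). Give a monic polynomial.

By polynomial division,
  b**4-10b**3+35b**2-50b+24 = (b-6)(b**3-4b**2+5b-2) + (6b**2-18b+12)
  b**3-4b**2+5b-2 = ((1/6)b-1/6)(6b**2-18b+12) + (0)
Last nonzero remainder: 6b**2-18b+12. Dividing through by 6 gives the monic gcd b**2-3b+2.

b**2-3b+2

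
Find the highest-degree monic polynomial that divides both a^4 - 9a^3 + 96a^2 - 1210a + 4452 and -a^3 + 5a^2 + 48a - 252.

Euclidean algorithm in ℚ[a]:
  a^4 - 9a^3 + 96a^2 - 1210a + 4452 = (-a + 4)(-a^3 + 5a^2 + 48a - 252) + (124a^2 - 1654a + 5460)
  -a^3 + 5a^2 + 48a - 252 = (-(1/124)a - 517/7688)(124a^2 - 1654a + 5460) + (-(73787/3844)a + 221361/1922)
  124a^2 - 1654a + 5460 = (-(476656/73787)a + 499720/10541)(-(73787/3844)a + 221361/1922) + (0)
Last nonzero remainder: -(73787/3844)a + 221361/1922. Dividing through by -73787/3844 gives the monic gcd a - 6.

a - 6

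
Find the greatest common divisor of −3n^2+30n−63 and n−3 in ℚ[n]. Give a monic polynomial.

n−3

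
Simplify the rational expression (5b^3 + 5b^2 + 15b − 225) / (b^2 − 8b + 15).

(5b^2 + 20b + 75)/(b − 5)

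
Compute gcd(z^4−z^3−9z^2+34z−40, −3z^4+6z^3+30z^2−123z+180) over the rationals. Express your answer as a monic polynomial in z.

z^3+z^2−7z+20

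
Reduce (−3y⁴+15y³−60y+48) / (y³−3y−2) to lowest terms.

By polynomial division,
  −3y⁴+15y³−60y+48 = (−3y+15)(y³−3y−2) + (−9y²−21y+78)
  y³−3y−2 = (−(1/9)y+7/27)(−9y²−21y+78) + ((100/9)y−200/9)
  −9y²−21y+78 = (−(81/100)y−351/100)((100/9)y−200/9) + (0)
Last nonzero remainder: (100/9)y−200/9. Dividing through by 100/9 gives the monic gcd y−2.
Cancel y−2 from numerator and denominator to get the reduced form.

(−3y³+9y²+18y−24)/(y²+2y+1)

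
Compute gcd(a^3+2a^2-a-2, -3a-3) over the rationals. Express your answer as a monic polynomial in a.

Apply the Euclidean algorithm:
  a^3+2a^2-a-2 = (-(1/3)a^2-(1/3)a+2/3)(-3a-3) + (0)
Last nonzero remainder: -3a-3. Dividing through by -3 gives the monic gcd a+1.

a+1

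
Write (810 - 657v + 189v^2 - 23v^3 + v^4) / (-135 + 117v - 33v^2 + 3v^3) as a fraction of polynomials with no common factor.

(54 - 15v + v^2)/(-9 + 3v)

By polynomial division,
  v^4 - 23v^3 + 189v^2 - 657v + 810 = ((1/3)v - 4)(3v^3 - 33v^2 + 117v - 135) + (18v^2 - 144v + 270)
  3v^3 - 33v^2 + 117v - 135 = ((1/6)v - 1/2)(18v^2 - 144v + 270) + (0)
Last nonzero remainder: 18v^2 - 144v + 270. Dividing through by 18 gives the monic gcd v^2 - 8v + 15.
Cancel v^2 - 8v + 15 from numerator and denominator to get the reduced form.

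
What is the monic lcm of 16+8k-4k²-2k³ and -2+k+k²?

Repeated division with remainder:
  -2k³-4k²+8k+16 = (-2k-2)(k²+k-2) + (6k+12)
  k²+k-2 = ((1/6)k-1/6)(6k+12) + (0)
Last nonzero remainder: 6k+12. Dividing through by 6 gives the monic gcd k+2.
Then lcm(f, g) = f·g / gcd(f, g); expanding and making the result monic gives the answer.

8-4k-6k²+k³+k⁴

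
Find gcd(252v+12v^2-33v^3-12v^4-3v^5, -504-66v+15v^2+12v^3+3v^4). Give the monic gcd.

14+3v+v^2

Repeated division with remainder:
  -3v^5-12v^4-33v^3+12v^2+252v = (-v)(3v^4+12v^3+15v^2-66v-504) + (-18v^3-54v^2-252v)
  3v^4+12v^3+15v^2-66v-504 = (-(1/6)v-1/6)(-18v^3-54v^2-252v) + (-36v^2-108v-504)
  -18v^3-54v^2-252v = ((1/2)v)(-36v^2-108v-504) + (0)
Last nonzero remainder: -36v^2-108v-504. Dividing through by -36 gives the monic gcd v^2+3v+14.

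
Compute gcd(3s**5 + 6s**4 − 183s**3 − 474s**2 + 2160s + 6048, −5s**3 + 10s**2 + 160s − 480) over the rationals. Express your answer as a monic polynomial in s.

s**2 + 2s − 24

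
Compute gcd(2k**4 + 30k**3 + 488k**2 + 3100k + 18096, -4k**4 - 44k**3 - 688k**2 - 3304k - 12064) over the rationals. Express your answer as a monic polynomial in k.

Apply the Euclidean algorithm:
  2k**4 + 30k**3 + 488k**2 + 3100k + 18096 = (-1/2)(-4k**4 - 44k**3 - 688k**2 - 3304k - 12064) + (8k**3 + 144k**2 + 1448k + 12064)
  -4k**4 - 44k**3 - 688k**2 - 3304k - 12064 = (-(1/2)k + 7/2)(8k**3 + 144k**2 + 1448k + 12064) + (-468k**2 - 2340k - 54288)
  8k**3 + 144k**2 + 1448k + 12064 = (-(2/117)k - 2/9)(-468k**2 - 2340k - 54288) + (0)
Last nonzero remainder: -468k**2 - 2340k - 54288. Dividing through by -468 gives the monic gcd k**2 + 5k + 116.

k**2 + 5k + 116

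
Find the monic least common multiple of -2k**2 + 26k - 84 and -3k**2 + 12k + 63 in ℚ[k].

k**3 - 10k**2 + 3k + 126

Apply the Euclidean algorithm:
  -2k**2 + 26k - 84 = (2/3)(-3k**2 + 12k + 63) + (18k - 126)
  -3k**2 + 12k + 63 = (-(1/6)k - 1/2)(18k - 126) + (0)
Last nonzero remainder: 18k - 126. Dividing through by 18 gives the monic gcd k - 7.
Then lcm(f, g) = f·g / gcd(f, g); expanding and making the result monic gives the answer.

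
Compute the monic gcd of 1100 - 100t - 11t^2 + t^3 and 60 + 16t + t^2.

Apply the Euclidean algorithm:
  t^3 - 11t^2 - 100t + 1100 = (t - 27)(t^2 + 16t + 60) + (272t + 2720)
  t^2 + 16t + 60 = ((1/272)t + 3/136)(272t + 2720) + (0)
Last nonzero remainder: 272t + 2720. Dividing through by 272 gives the monic gcd t + 10.

10 + t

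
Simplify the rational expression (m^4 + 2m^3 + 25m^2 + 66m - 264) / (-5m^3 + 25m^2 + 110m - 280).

By polynomial division,
  m^4 + 2m^3 + 25m^2 + 66m - 264 = (-(1/5)m - 7/5)(-5m^3 + 25m^2 + 110m - 280) + (82m^2 + 164m - 656)
  -5m^3 + 25m^2 + 110m - 280 = (-(5/82)m + 35/82)(82m^2 + 164m - 656) + (0)
Last nonzero remainder: 82m^2 + 164m - 656. Dividing through by 82 gives the monic gcd m^2 + 2m - 8.
Cancel m^2 + 2m - 8 from numerator and denominator to get the reduced form.

(-m^2 - 33)/(5m - 35)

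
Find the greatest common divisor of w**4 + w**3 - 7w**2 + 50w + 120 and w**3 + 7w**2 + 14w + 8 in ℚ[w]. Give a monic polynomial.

Repeated division with remainder:
  w**4 + w**3 - 7w**2 + 50w + 120 = (w - 6)(w**3 + 7w**2 + 14w + 8) + (21w**2 + 126w + 168)
  w**3 + 7w**2 + 14w + 8 = ((1/21)w + 1/21)(21w**2 + 126w + 168) + (0)
Last nonzero remainder: 21w**2 + 126w + 168. Dividing through by 21 gives the monic gcd w**2 + 6w + 8.

w**2 + 6w + 8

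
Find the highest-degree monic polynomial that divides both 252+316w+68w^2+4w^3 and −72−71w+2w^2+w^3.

9+10w+w^2

Euclidean algorithm in ℚ[w]:
  4w^3+68w^2+316w+252 = (4)(w^3+2w^2−71w−72) + (60w^2+600w+540)
  w^3+2w^2−71w−72 = ((1/60)w−2/15)(60w^2+600w+540) + (0)
Last nonzero remainder: 60w^2+600w+540. Dividing through by 60 gives the monic gcd w^2+10w+9.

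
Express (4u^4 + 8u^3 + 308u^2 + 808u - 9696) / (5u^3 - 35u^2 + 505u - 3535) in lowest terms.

(4u^2 + 8u - 96)/(5u - 35)

Euclidean algorithm in ℚ[u]:
  4u^4 + 8u^3 + 308u^2 + 808u - 9696 = ((4/5)u + 36/5)(5u^3 - 35u^2 + 505u - 3535) + (156u^2 + 15756)
  5u^3 - 35u^2 + 505u - 3535 = ((5/156)u - 35/156)(156u^2 + 15756) + (0)
Last nonzero remainder: 156u^2 + 15756. Dividing through by 156 gives the monic gcd u^2 + 101.
Cancel u^2 + 101 from numerator and denominator to get the reduced form.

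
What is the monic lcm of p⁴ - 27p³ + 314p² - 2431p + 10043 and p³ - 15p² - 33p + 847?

p⁵ - 20p⁴ + 125p³ - 233p² - 6974p + 70301

Euclidean algorithm in ℚ[p]:
  p⁴ - 27p³ + 314p² - 2431p + 10043 = (p - 12)(p³ - 15p² - 33p + 847) + (167p² - 3674p + 20207)
  p³ - 15p² - 33p + 847 = ((1/167)p + 7/167)(167p² - 3674p + 20207) + (0)
Last nonzero remainder: 167p² - 3674p + 20207. Dividing through by 167 gives the monic gcd p² - 22p + 121.
Then lcm(f, g) = f·g / gcd(f, g); expanding and making the result monic gives the answer.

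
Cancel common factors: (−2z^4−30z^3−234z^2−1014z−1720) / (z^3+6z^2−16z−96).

(−2z^3−22z^2−146z−430)/(z^2+2z−24)

Repeated division with remainder:
  −2z^4−30z^3−234z^2−1014z−1720 = (−2z−18)(z^3+6z^2−16z−96) + (−158z^2−1494z−3448)
  z^3+6z^2−16z−96 = (−(1/158)z+273/12482)(−158z^2−1494z−3448) + (−(32121/6241)z−128484/6241)
  −158z^2−1494z−3448 = ((986078/32121)z+5379742/32121)(−(32121/6241)z−128484/6241) + (0)
Last nonzero remainder: −(32121/6241)z−128484/6241. Dividing through by −32121/6241 gives the monic gcd z+4.
Cancel z+4 from numerator and denominator to get the reduced form.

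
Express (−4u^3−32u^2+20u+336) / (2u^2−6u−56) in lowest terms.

(−2u^2−8u+42)/(u−7)

Apply the Euclidean algorithm:
  −4u^3−32u^2+20u+336 = (−2u−22)(2u^2−6u−56) + (−224u−896)
  2u^2−6u−56 = (−(1/112)u+1/16)(−224u−896) + (0)
Last nonzero remainder: −224u−896. Dividing through by −224 gives the monic gcd u+4.
Cancel u+4 from numerator and denominator to get the reduced form.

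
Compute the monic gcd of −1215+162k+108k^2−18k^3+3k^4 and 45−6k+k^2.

45−6k+k^2

Euclidean algorithm in ℚ[k]:
  3k^4−18k^3+108k^2+162k−1215 = (3k^2−27)(k^2−6k+45) + (0)
The last nonzero remainder k^2−6k+45 is already monic.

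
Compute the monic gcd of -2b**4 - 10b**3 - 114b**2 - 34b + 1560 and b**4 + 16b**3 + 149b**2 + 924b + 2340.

b**2 + 4b + 65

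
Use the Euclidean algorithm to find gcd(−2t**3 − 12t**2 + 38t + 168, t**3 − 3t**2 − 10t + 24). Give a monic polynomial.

t**2 − t − 12

Apply the Euclidean algorithm:
  −2t**3 − 12t**2 + 38t + 168 = (−2)(t**3 − 3t**2 − 10t + 24) + (−18t**2 + 18t + 216)
  t**3 − 3t**2 − 10t + 24 = (−(1/18)t + 1/9)(−18t**2 + 18t + 216) + (0)
Last nonzero remainder: −18t**2 + 18t + 216. Dividing through by −18 gives the monic gcd t**2 − t − 12.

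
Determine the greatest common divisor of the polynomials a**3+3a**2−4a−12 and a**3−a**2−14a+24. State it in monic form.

a−2

By polynomial division,
  a**3+3a**2−4a−12 = (a**3−a**2−14a+24) + (4a**2+10a−36)
  a**3−a**2−14a+24 = ((1/4)a−7/8)(4a**2+10a−36) + ((15/4)a−15/2)
  4a**2+10a−36 = ((16/15)a+24/5)((15/4)a−15/2) + (0)
Last nonzero remainder: (15/4)a−15/2. Dividing through by 15/4 gives the monic gcd a−2.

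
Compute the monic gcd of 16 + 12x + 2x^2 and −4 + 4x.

Apply the Euclidean algorithm:
  2x^2 + 12x + 16 = ((1/2)x + 7/2)(4x − 4) + (30)
  4x − 4 = ((2/15)x − 2/15)(30) + (0)
The last nonzero remainder is the constant 30, so the polynomials are coprime and gcd = 1.

1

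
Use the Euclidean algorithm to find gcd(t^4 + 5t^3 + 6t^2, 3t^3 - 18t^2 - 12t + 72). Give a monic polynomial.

By polynomial division,
  t^4 + 5t^3 + 6t^2 = ((1/3)t + 11/3)(3t^3 - 18t^2 - 12t + 72) + (76t^2 + 20t - 264)
  3t^3 - 18t^2 - 12t + 72 = ((3/76)t - 357/1444)(76t^2 + 20t - 264) + ((1215/361)t + 2430/361)
  76t^2 + 20t - 264 = ((27436/1215)t - 15884/405)((1215/361)t + 2430/361) + (0)
Last nonzero remainder: (1215/361)t + 2430/361. Dividing through by 1215/361 gives the monic gcd t + 2.

t + 2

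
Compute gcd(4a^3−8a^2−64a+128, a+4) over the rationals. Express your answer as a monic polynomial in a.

a+4

By polynomial division,
  4a^3−8a^2−64a+128 = (4a^2−24a+32)(a+4) + (0)
The last nonzero remainder a+4 is already monic.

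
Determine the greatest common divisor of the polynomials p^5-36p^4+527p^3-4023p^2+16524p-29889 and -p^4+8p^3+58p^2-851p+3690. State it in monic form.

p^3-18p^2+122p-369

Apply the Euclidean algorithm:
  p^5-36p^4+527p^3-4023p^2+16524p-29889 = (-p+28)(-p^4+8p^3+58p^2-851p+3690) + (361p^3-6498p^2+44042p-133209)
  -p^4+8p^3+58p^2-851p+3690 = (-(1/361)p-10/361)(361p^3-6498p^2+44042p-133209) + (0)
Last nonzero remainder: 361p^3-6498p^2+44042p-133209. Dividing through by 361 gives the monic gcd p^3-18p^2+122p-369.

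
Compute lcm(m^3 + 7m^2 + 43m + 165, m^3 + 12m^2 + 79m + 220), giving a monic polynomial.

Repeated division with remainder:
  m^3 + 7m^2 + 43m + 165 = (m^3 + 12m^2 + 79m + 220) + (−5m^2 − 36m − 55)
  m^3 + 12m^2 + 79m + 220 = (−(1/5)m − 24/25)(−5m^2 − 36m − 55) + ((836/25)m + 836/5)
  −5m^2 − 36m − 55 = (−(125/836)m − 25/76)((836/25)m + 836/5) + (0)
Last nonzero remainder: (836/25)m + 836/5. Dividing through by 836/25 gives the monic gcd m + 5.
Then lcm(f, g) = f·g / gcd(f, g); expanding and making the result monic gives the answer.

m^5 + 14m^4 + 136m^3 + 774m^2 + 3047m + 7260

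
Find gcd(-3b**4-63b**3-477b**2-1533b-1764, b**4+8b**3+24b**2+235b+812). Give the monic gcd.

b**2+11b+28

By polynomial division,
  -3b**4-63b**3-477b**2-1533b-1764 = (-3)(b**4+8b**3+24b**2+235b+812) + (-39b**3-405b**2-828b+672)
  b**4+8b**3+24b**2+235b+812 = (-(1/39)b+31/507)(-39b**3-405b**2-828b+672) + ((4653/169)b**2+(51183/169)b+130284/169)
  -39b**3-405b**2-828b+672 = (-(2197/1551)b+1352/1551)((4653/169)b**2+(51183/169)b+130284/169) + (0)
Last nonzero remainder: (4653/169)b**2+(51183/169)b+130284/169. Dividing through by 4653/169 gives the monic gcd b**2+11b+28.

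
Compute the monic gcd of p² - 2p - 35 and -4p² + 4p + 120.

p + 5

By polynomial division,
  p² - 2p - 35 = (-1/4)(-4p² + 4p + 120) + (-p - 5)
  -4p² + 4p + 120 = (4p - 24)(-p - 5) + (0)
Last nonzero remainder: -p - 5. Dividing through by -1 gives the monic gcd p + 5.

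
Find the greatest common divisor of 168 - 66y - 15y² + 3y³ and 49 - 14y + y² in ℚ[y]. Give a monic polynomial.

By polynomial division,
  3y³ - 15y² - 66y + 168 = (3y + 27)(y² - 14y + 49) + (165y - 1155)
  y² - 14y + 49 = ((1/165)y - 7/165)(165y - 1155) + (0)
Last nonzero remainder: 165y - 1155. Dividing through by 165 gives the monic gcd y - 7.

-7 + y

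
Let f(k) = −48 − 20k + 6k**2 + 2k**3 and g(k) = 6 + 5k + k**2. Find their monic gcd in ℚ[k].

2 + k

Euclidean algorithm in ℚ[k]:
  2k**3 + 6k**2 − 20k − 48 = (2k − 4)(k**2 + 5k + 6) + (−12k − 24)
  k**2 + 5k + 6 = (−(1/12)k − 1/4)(−12k − 24) + (0)
Last nonzero remainder: −12k − 24. Dividing through by −12 gives the monic gcd k + 2.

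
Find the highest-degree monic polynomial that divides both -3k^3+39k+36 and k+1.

k+1

By polynomial division,
  -3k^3+39k+36 = (-3k^2+3k+36)(k+1) + (0)
The last nonzero remainder k+1 is already monic.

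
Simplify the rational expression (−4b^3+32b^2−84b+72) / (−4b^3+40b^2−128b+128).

(b^2−6b+9)/(b^2−8b+16)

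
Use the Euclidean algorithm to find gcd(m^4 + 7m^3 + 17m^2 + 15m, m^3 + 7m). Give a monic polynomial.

Apply the Euclidean algorithm:
  m^4 + 7m^3 + 17m^2 + 15m = (m + 7)(m^3 + 7m) + (10m^2 − 34m)
  m^3 + 7m = ((1/10)m + 17/50)(10m^2 − 34m) + ((464/25)m)
  10m^2 − 34m = ((125/232)m − 425/232)((464/25)m) + (0)
Last nonzero remainder: (464/25)m. Dividing through by 464/25 gives the monic gcd m.

m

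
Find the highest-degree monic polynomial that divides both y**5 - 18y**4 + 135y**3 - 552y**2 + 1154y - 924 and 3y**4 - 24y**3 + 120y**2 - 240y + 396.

y**2 - 6y + 22

Apply the Euclidean algorithm:
  y**5 - 18y**4 + 135y**3 - 552y**2 + 1154y - 924 = ((1/3)y - 10/3)(3y**4 - 24y**3 + 120y**2 - 240y + 396) + (15y**3 - 72y**2 + 222y + 396)
  3y**4 - 24y**3 + 120y**2 - 240y + 396 = ((1/5)y - 16/25)(15y**3 - 72y**2 + 222y + 396) + ((738/25)y**2 - (4428/25)y + 16236/25)
  15y**3 - 72y**2 + 222y + 396 = ((125/246)y + 25/41)((738/25)y**2 - (4428/25)y + 16236/25) + (0)
Last nonzero remainder: (738/25)y**2 - (4428/25)y + 16236/25. Dividing through by 738/25 gives the monic gcd y**2 - 6y + 22.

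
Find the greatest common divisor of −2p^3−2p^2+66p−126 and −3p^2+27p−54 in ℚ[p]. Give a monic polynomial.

p−3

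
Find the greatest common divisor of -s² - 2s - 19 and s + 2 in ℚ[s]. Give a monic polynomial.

Euclidean algorithm in ℚ[s]:
  -s² - 2s - 19 = (-s)(s + 2) + (-19)
  s + 2 = (-(1/19)s - 2/19)(-19) + (0)
The last nonzero remainder is the constant -19, so the polynomials are coprime and gcd = 1.

1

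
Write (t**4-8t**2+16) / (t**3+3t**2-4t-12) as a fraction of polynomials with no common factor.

Euclidean algorithm in ℚ[t]:
  t**4-8t**2+16 = (t-3)(t**3+3t**2-4t-12) + (5t**2-20)
  t**3+3t**2-4t-12 = ((1/5)t+3/5)(5t**2-20) + (0)
Last nonzero remainder: 5t**2-20. Dividing through by 5 gives the monic gcd t**2-4.
Cancel t**2-4 from numerator and denominator to get the reduced form.

(t**2-4)/(t+3)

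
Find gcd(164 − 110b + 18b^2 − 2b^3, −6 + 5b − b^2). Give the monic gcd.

−2 + b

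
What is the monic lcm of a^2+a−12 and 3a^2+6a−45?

a^3+6a^2−7a−60

Euclidean algorithm in ℚ[a]:
  a^2+a−12 = (1/3)(3a^2+6a−45) + (−a+3)
  3a^2+6a−45 = (−3a−15)(−a+3) + (0)
Last nonzero remainder: −a+3. Dividing through by −1 gives the monic gcd a−3.
Then lcm(f, g) = f·g / gcd(f, g); expanding and making the result monic gives the answer.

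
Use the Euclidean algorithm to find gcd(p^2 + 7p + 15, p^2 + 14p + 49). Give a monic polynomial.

1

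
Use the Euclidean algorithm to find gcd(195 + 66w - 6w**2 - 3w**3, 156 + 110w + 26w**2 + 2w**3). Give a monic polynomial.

13 + 7w + w**2

Repeated division with remainder:
  -3w**3 - 6w**2 + 66w + 195 = (-3/2)(2w**3 + 26w**2 + 110w + 156) + (33w**2 + 231w + 429)
  2w**3 + 26w**2 + 110w + 156 = ((2/33)w + 4/11)(33w**2 + 231w + 429) + (0)
Last nonzero remainder: 33w**2 + 231w + 429. Dividing through by 33 gives the monic gcd w**2 + 7w + 13.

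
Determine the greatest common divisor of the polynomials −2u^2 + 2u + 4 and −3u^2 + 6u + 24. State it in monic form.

1

Repeated division with remainder:
  −2u^2 + 2u + 4 = (2/3)(−3u^2 + 6u + 24) + (−2u − 12)
  −3u^2 + 6u + 24 = ((3/2)u − 12)(−2u − 12) + (−120)
  −2u − 12 = ((1/60)u + 1/10)(−120) + (0)
The last nonzero remainder is the constant −120, so the polynomials are coprime and gcd = 1.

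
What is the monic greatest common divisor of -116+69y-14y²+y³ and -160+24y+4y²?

-4+y

Repeated division with remainder:
  y³-14y²+69y-116 = ((1/4)y-5)(4y²+24y-160) + (229y-916)
  4y²+24y-160 = ((4/229)y+40/229)(229y-916) + (0)
Last nonzero remainder: 229y-916. Dividing through by 229 gives the monic gcd y-4.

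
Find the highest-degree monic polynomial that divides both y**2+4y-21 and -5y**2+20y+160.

1

By polynomial division,
  y**2+4y-21 = (-1/5)(-5y**2+20y+160) + (8y+11)
  -5y**2+20y+160 = (-(5/8)y+215/64)(8y+11) + (7875/64)
  8y+11 = ((512/7875)y+704/7875)(7875/64) + (0)
The last nonzero remainder is the constant 7875/64, so the polynomials are coprime and gcd = 1.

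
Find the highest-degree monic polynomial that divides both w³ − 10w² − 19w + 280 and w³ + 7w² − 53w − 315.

w² − 2w − 35

Euclidean algorithm in ℚ[w]:
  w³ − 10w² − 19w + 280 = (w³ + 7w² − 53w − 315) + (−17w² + 34w + 595)
  w³ + 7w² − 53w − 315 = (−(1/17)w − 9/17)(−17w² + 34w + 595) + (0)
Last nonzero remainder: −17w² + 34w + 595. Dividing through by −17 gives the monic gcd w² − 2w − 35.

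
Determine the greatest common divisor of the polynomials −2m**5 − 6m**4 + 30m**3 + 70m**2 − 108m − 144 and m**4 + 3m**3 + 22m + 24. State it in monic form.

Euclidean algorithm in ℚ[m]:
  −2m**5 − 6m**4 + 30m**3 + 70m**2 − 108m − 144 = (−2m)(m**4 + 3m**3 + 22m + 24) + (30m**3 + 114m**2 − 60m − 144)
  m**4 + 3m**3 + 22m + 24 = ((1/30)m − 2/75)(30m**3 + 114m**2 − 60m − 144) + ((126/25)m**2 + (126/5)m + 504/25)
  30m**3 + 114m**2 − 60m − 144 = ((125/21)m − 50/7)((126/25)m**2 + (126/5)m + 504/25) + (0)
Last nonzero remainder: (126/25)m**2 + (126/5)m + 504/25. Dividing through by 126/25 gives the monic gcd m**2 + 5m + 4.

m**2 + 5m + 4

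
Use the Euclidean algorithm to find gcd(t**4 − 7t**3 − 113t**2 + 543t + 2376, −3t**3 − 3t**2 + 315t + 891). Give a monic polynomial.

Euclidean algorithm in ℚ[t]:
  t**4 − 7t**3 − 113t**2 + 543t + 2376 = (−(1/3)t + 8/3)(−3t**3 − 3t**2 + 315t + 891) + (0)
Last nonzero remainder: −3t**3 − 3t**2 + 315t + 891. Dividing through by −3 gives the monic gcd t**3 + t**2 − 105t − 297.

t**3 + t**2 − 105t − 297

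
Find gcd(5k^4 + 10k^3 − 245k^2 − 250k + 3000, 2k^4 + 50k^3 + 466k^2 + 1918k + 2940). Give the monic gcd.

k^2 + 11k + 30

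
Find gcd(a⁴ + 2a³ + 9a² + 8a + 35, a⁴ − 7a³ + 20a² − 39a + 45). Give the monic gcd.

a² − a + 5

By polynomial division,
  a⁴ + 2a³ + 9a² + 8a + 35 = (a⁴ − 7a³ + 20a² − 39a + 45) + (9a³ − 11a² + 47a − 10)
  a⁴ − 7a³ + 20a² − 39a + 45 = ((1/9)a − 52/81)(9a³ − 11a² + 47a − 10) + ((625/81)a² − (625/81)a + 3125/81)
  9a³ − 11a² + 47a − 10 = ((729/625)a − 162/625)((625/81)a² − (625/81)a + 3125/81) + (0)
Last nonzero remainder: (625/81)a² − (625/81)a + 3125/81. Dividing through by 625/81 gives the monic gcd a² − a + 5.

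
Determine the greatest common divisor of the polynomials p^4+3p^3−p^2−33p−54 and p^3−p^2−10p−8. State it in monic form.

Euclidean algorithm in ℚ[p]:
  p^4+3p^3−p^2−33p−54 = (p+4)(p^3−p^2−10p−8) + (13p^2+15p−22)
  p^3−p^2−10p−8 = ((1/13)p−28/169)(13p^2+15p−22) + (−(984/169)p−1968/169)
  13p^2+15p−22 = (−(2197/984)p+1859/984)(−(984/169)p−1968/169) + (0)
Last nonzero remainder: −(984/169)p−1968/169. Dividing through by −984/169 gives the monic gcd p+2.

p+2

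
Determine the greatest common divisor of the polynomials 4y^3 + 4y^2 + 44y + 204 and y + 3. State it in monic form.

Euclidean algorithm in ℚ[y]:
  4y^3 + 4y^2 + 44y + 204 = (4y^2 - 8y + 68)(y + 3) + (0)
The last nonzero remainder y + 3 is already monic.

y + 3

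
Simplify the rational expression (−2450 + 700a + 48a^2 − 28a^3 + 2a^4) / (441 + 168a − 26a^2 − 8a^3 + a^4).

Apply the Euclidean algorithm:
  2a^4 − 28a^3 + 48a^2 + 700a − 2450 = (2)(a^4 − 8a^3 − 26a^2 + 168a + 441) + (−12a^3 + 100a^2 + 364a − 3332)
  a^4 − 8a^3 − 26a^2 + 168a + 441 = (−(1/12)a − 1/36)(−12a^3 + 100a^2 + 364a − 3332) + ((64/9)a^2 − (896/9)a + 3136/9)
  −12a^3 + 100a^2 + 364a − 3332 = (−(27/16)a − 153/16)((64/9)a^2 − (896/9)a + 3136/9) + (0)
Last nonzero remainder: (64/9)a^2 − (896/9)a + 3136/9. Dividing through by 64/9 gives the monic gcd a^2 − 14a + 49.
Cancel a^2 − 14a + 49 from numerator and denominator to get the reduced form.

(−50 + 2a^2)/(9 + 6a + a^2)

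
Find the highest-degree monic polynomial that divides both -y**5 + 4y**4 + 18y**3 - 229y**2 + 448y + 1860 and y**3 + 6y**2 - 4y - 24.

Euclidean algorithm in ℚ[y]:
  -y**5 + 4y**4 + 18y**3 - 229y**2 + 448y + 1860 = (-y**2 + 10y - 46)(y**3 + 6y**2 - 4y - 24) + (63y**2 + 504y + 756)
  y**3 + 6y**2 - 4y - 24 = ((1/63)y - 2/63)(63y**2 + 504y + 756) + (0)
Last nonzero remainder: 63y**2 + 504y + 756. Dividing through by 63 gives the monic gcd y**2 + 8y + 12.

y**2 + 8y + 12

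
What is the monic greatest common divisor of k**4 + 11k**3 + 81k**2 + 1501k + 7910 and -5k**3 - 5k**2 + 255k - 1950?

k + 10

Euclidean algorithm in ℚ[k]:
  k**4 + 11k**3 + 81k**2 + 1501k + 7910 = (-(1/5)k - 2)(-5k**3 - 5k**2 + 255k - 1950) + (122k**2 + 1621k + 4010)
  -5k**3 - 5k**2 + 255k - 1950 = (-(5/122)k + 7495/14884)(122k**2 + 1621k + 4010) + (-(5907875/14884)k - 29539375/7442)
  122k**2 + 1621k + 4010 = (-(1815848/5907875)k - 5968484/5907875)(-(5907875/14884)k - 29539375/7442) + (0)
Last nonzero remainder: -(5907875/14884)k - 29539375/7442. Dividing through by -5907875/14884 gives the monic gcd k + 10.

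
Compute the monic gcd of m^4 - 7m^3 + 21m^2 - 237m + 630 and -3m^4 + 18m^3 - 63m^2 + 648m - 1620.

m^3 + 21m - 90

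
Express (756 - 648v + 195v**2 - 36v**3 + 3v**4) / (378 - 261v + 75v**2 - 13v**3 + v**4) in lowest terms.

Apply the Euclidean algorithm:
  3v**4 - 36v**3 + 195v**2 - 648v + 756 = (3)(v**4 - 13v**3 + 75v**2 - 261v + 378) + (3v**3 - 30v**2 + 135v - 378)
  v**4 - 13v**3 + 75v**2 - 261v + 378 = ((1/3)v - 1)(3v**3 - 30v**2 + 135v - 378) + (0)
Last nonzero remainder: 3v**3 - 30v**2 + 135v - 378. Dividing through by 3 gives the monic gcd v**3 - 10v**2 + 45v - 126.
Cancel v**3 - 10v**2 + 45v - 126 from numerator and denominator to get the reduced form.

(-6 + 3v)/(-3 + v)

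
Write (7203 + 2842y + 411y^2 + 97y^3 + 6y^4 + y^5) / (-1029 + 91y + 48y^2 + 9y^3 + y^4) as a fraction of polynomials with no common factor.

(147 + 43y + y^2 + y^3)/(-21 + 4y + y^2)

Apply the Euclidean algorithm:
  y^5 + 6y^4 + 97y^3 + 411y^2 + 2842y + 7203 = (y - 3)(y^4 + 9y^3 + 48y^2 + 91y - 1029) + (76y^3 + 464y^2 + 4144y + 4116)
  y^4 + 9y^3 + 48y^2 + 91y - 1029 = ((1/76)y + 55/1444)(76y^3 + 464y^2 + 4144y + 4116) + (-(8736/361)y^2 - (43680/361)y - 428064/361)
  76y^3 + 464y^2 + 4144y + 4116 = (-(6859/2184)y - 361/104)(-(8736/361)y^2 - (43680/361)y - 428064/361) + (0)
Last nonzero remainder: -(8736/361)y^2 - (43680/361)y - 428064/361. Dividing through by -8736/361 gives the monic gcd y^2 + 5y + 49.
Cancel y^2 + 5y + 49 from numerator and denominator to get the reduced form.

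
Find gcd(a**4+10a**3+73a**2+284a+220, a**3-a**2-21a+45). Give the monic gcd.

a+5

By polynomial division,
  a**4+10a**3+73a**2+284a+220 = (a+11)(a**3-a**2-21a+45) + (105a**2+470a-275)
  a**3-a**2-21a+45 = ((1/105)a-23/441)(105a**2+470a-275) + ((2704/441)a+13520/441)
  105a**2+470a-275 = ((46305/2704)a-24255/2704)((2704/441)a+13520/441) + (0)
Last nonzero remainder: (2704/441)a+13520/441. Dividing through by 2704/441 gives the monic gcd a+5.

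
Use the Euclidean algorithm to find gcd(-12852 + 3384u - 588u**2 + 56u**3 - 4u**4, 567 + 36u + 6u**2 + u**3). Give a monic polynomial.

63 - 3u + u**2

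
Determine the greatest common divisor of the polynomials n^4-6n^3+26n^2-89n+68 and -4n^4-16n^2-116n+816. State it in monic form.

By polynomial division,
  n^4-6n^3+26n^2-89n+68 = (-1/4)(-4n^4-16n^2-116n+816) + (-6n^3+22n^2-118n+272)
  -4n^4-16n^2-116n+816 = ((2/3)n+22/9)(-6n^3+22n^2-118n+272) + ((80/9)n^2-(80/9)n+1360/9)
  -6n^3+22n^2-118n+272 = (-(27/40)n+9/5)((80/9)n^2-(80/9)n+1360/9) + (0)
Last nonzero remainder: (80/9)n^2-(80/9)n+1360/9. Dividing through by 80/9 gives the monic gcd n^2-n+17.

n^2-n+17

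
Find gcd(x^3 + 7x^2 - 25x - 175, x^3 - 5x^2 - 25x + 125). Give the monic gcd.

x^2 - 25

Euclidean algorithm in ℚ[x]:
  x^3 + 7x^2 - 25x - 175 = (x^3 - 5x^2 - 25x + 125) + (12x^2 - 300)
  x^3 - 5x^2 - 25x + 125 = ((1/12)x - 5/12)(12x^2 - 300) + (0)
Last nonzero remainder: 12x^2 - 300. Dividing through by 12 gives the monic gcd x^2 - 25.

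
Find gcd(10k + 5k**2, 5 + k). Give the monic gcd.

1

By polynomial division,
  5k**2 + 10k = (5k − 15)(k + 5) + (75)
  k + 5 = ((1/75)k + 1/15)(75) + (0)
The last nonzero remainder is the constant 75, so the polynomials are coprime and gcd = 1.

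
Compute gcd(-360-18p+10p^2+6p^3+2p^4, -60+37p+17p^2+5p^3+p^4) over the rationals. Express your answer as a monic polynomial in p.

Repeated division with remainder:
  2p^4+6p^3+10p^2-18p-360 = (2)(p^4+5p^3+17p^2+37p-60) + (-4p^3-24p^2-92p-240)
  p^4+5p^3+17p^2+37p-60 = (-(1/4)p+1/4)(-4p^3-24p^2-92p-240) + (0)
Last nonzero remainder: -4p^3-24p^2-92p-240. Dividing through by -4 gives the monic gcd p^3+6p^2+23p+60.

60+23p+6p^2+p^3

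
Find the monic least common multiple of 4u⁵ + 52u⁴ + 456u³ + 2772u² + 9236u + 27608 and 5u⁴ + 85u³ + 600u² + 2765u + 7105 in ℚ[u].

Euclidean algorithm in ℚ[u]:
  4u⁵ + 52u⁴ + 456u³ + 2772u² + 9236u + 27608 = ((4/5)u - 16/5)(5u⁴ + 85u³ + 600u² + 2765u + 7105) + (248u³ + 2480u² + 12400u + 50344)
  5u⁴ + 85u³ + 600u² + 2765u + 7105 = ((5/248)u + 35/248)(248u³ + 2480u² + 12400u + 50344) + (0)
Last nonzero remainder: 248u³ + 2480u² + 12400u + 50344. Dividing through by 248 gives the monic gcd u³ + 10u² + 50u + 203.
Then lcm(f, g) = f·g / gcd(f, g); expanding and making the result monic gives the answer.

u⁶ + 20u⁵ + 205u⁴ + 1491u³ + 7160u² + 23065u + 48314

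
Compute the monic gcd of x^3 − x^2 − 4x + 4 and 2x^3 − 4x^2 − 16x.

Repeated division with remainder:
  x^3 − x^2 − 4x + 4 = (1/2)(2x^3 − 4x^2 − 16x) + (x^2 + 4x + 4)
  2x^3 − 4x^2 − 16x = (2x − 12)(x^2 + 4x + 4) + (24x + 48)
  x^2 + 4x + 4 = ((1/24)x + 1/12)(24x + 48) + (0)
Last nonzero remainder: 24x + 48. Dividing through by 24 gives the monic gcd x + 2.

x + 2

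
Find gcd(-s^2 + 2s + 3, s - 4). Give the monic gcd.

1

By polynomial division,
  -s^2 + 2s + 3 = (-s - 2)(s - 4) + (-5)
  s - 4 = (-(1/5)s + 4/5)(-5) + (0)
The last nonzero remainder is the constant -5, so the polynomials are coprime and gcd = 1.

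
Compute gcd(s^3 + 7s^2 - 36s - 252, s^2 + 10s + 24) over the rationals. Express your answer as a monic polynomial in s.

Apply the Euclidean algorithm:
  s^3 + 7s^2 - 36s - 252 = (s - 3)(s^2 + 10s + 24) + (-30s - 180)
  s^2 + 10s + 24 = (-(1/30)s - 2/15)(-30s - 180) + (0)
Last nonzero remainder: -30s - 180. Dividing through by -30 gives the monic gcd s + 6.

s + 6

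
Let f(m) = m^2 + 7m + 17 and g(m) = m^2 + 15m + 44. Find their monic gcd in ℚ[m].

1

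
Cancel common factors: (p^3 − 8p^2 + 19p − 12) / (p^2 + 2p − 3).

Euclidean algorithm in ℚ[p]:
  p^3 − 8p^2 + 19p − 12 = (p − 10)(p^2 + 2p − 3) + (42p − 42)
  p^2 + 2p − 3 = ((1/42)p + 1/14)(42p − 42) + (0)
Last nonzero remainder: 42p − 42. Dividing through by 42 gives the monic gcd p − 1.
Cancel p − 1 from numerator and denominator to get the reduced form.

(p^2 − 7p + 12)/(p + 3)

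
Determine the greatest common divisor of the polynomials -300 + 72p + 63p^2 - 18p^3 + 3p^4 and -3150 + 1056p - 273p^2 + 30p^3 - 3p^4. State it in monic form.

25 - 6p + p^2

Apply the Euclidean algorithm:
  3p^4 - 18p^3 + 63p^2 + 72p - 300 = (-1)(-3p^4 + 30p^3 - 273p^2 + 1056p - 3150) + (12p^3 - 210p^2 + 1128p - 3450)
  -3p^4 + 30p^3 - 273p^2 + 1056p - 3150 = (-(1/4)p - 15/8)(12p^3 - 210p^2 + 1128p - 3450) + (-(1539/4)p^2 + (4617/2)p - 38475/4)
  12p^3 - 210p^2 + 1128p - 3450 = (-(16/513)p + 184/513)(-(1539/4)p^2 + (4617/2)p - 38475/4) + (0)
Last nonzero remainder: -(1539/4)p^2 + (4617/2)p - 38475/4. Dividing through by -1539/4 gives the monic gcd p^2 - 6p + 25.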